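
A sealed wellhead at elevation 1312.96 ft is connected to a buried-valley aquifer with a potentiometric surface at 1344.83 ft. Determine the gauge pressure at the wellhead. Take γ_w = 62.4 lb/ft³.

P ≈ 13.8 psi

Head above the cap: Δh = 1344.83 − 1312.96 = 31.87 ft.
P = γΔh/144 = 62.4 × 31.87 / 144 = 13.8 psi.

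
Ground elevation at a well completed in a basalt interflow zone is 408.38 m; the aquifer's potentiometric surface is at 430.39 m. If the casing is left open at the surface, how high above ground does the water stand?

≈ 22.01 m above ground

Water rises to the potentiometric surface, so the rise above ground = 430.39 − 408.38 = 22.01 m.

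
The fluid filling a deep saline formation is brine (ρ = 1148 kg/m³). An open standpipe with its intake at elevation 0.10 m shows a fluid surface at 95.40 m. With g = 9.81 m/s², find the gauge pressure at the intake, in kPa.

Pressure head ψ = h − z = 95.40 − 0.10 = 95.30 m.
P = ρgψ = 1148 × 9.81 × 95.30 = 1073257 Pa ≈ 1070 kPa.

P ≈ 1070 kPa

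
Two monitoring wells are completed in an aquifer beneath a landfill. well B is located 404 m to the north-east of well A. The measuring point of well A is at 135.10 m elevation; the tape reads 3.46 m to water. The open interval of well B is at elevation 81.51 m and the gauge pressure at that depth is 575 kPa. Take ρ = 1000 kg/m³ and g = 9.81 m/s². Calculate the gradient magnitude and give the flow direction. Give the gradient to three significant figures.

i ≈ 0.0210; groundwater flows toward the south-west

Total head at well A: h = 135.10 − 3.46 = 131.64 m.
Pressure head at well B: ψ = P/(ρg) = 575×1000 / (1000 × 9.81) = 58.61 m.
Total head at well B: h = z + ψ = 81.51 + 58.61 = 140.12 m.
Head difference: h(well A) − h(well B) = 131.64 − 140.12 = -8.48 m.
Hydraulic gradient: i = |Δh| / L = 8.48 / 404 = 0.0210.
Flow is from higher to lower head: from well B toward well A, i.e. toward the south-west.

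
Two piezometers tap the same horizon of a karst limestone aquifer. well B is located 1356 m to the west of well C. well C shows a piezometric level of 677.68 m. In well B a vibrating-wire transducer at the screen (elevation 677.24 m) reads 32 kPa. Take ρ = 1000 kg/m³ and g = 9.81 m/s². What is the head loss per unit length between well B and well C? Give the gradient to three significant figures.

Total head at well C: h = 677.68 m (water level in the piezometer is the total head).
Pressure head at well B: ψ = P/(ρg) = 32×1000 / (1000 × 9.81) = 3.26 m.
Total head at well B: h = z + ψ = 677.24 + 3.26 = 680.50 m.
Head difference: h(well C) − h(well B) = 677.68 − 680.50 = -2.82 m.
Hydraulic gradient: i = |Δh| / L = 2.82 / 1356 = 0.00208.

i ≈ 0.00208 m/m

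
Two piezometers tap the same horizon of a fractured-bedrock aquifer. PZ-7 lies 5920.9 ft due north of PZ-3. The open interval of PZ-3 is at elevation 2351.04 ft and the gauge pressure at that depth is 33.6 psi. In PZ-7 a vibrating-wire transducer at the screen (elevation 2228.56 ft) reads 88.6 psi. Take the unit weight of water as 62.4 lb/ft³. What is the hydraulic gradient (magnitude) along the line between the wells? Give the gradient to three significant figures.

Pressure head at PZ-3: ψ = 144·P/γ = 144 × 33.6 / 62.4 = 77.54 ft.
Total head at PZ-3: h = z + ψ = 2351.04 + 77.54 = 2428.58 ft.
Pressure head at PZ-7: ψ = 144·P/γ = 144 × 88.6 / 62.4 = 204.46 ft.
Total head at PZ-7: h = z + ψ = 2228.56 + 204.46 = 2433.02 ft.
Head difference: h(PZ-3) − h(PZ-7) = 2428.58 − 2433.02 = -4.44 ft.
Hydraulic gradient: i = |Δh| / L = 4.44 / 5920.9 = 0.000750.

i ≈ 0.000750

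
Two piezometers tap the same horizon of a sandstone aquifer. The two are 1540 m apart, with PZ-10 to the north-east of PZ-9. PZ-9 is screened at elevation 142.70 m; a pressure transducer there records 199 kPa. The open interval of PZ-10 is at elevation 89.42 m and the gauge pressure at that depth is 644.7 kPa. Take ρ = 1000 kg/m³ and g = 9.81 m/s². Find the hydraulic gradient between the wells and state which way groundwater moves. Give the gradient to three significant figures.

Pressure head at PZ-9: ψ = P/(ρg) = 199×1000 / (1000 × 9.81) = 20.29 m.
Total head at PZ-9: h = z + ψ = 142.70 + 20.29 = 162.99 m.
Pressure head at PZ-10: ψ = P/(ρg) = 644.7×1000 / (1000 × 9.81) = 65.72 m.
Total head at PZ-10: h = z + ψ = 89.42 + 65.72 = 155.14 m.
Head difference: h(PZ-9) − h(PZ-10) = 162.99 − 155.14 = 7.85 m.
Hydraulic gradient: i = |Δh| / L = 7.85 / 1540 = 0.00510.
Flow is from higher to lower head: from PZ-9 toward PZ-10, i.e. toward the north-east.

i ≈ 0.00510; groundwater flows toward the north-east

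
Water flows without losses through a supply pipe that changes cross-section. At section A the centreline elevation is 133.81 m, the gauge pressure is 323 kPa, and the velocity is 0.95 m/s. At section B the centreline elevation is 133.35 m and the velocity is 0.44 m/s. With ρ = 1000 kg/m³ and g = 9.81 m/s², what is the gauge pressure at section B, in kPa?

Pressure head at A: ψ₁ = P₁/(ρg) = 323×1000 / (1000 × 9.81) = 32.93 m.
Velocity heads: v₁²/2g = 0.95²/19.62 = 0.046 m; v₂²/2g = 0.44²/19.62 = 0.010 m.
Total head H = z₁ + ψ₁ + v₁²/2g = 133.81 + 32.93 + 0.046 = 166.79 m.
ψ₂ = H − z₂ − v₂²/2g = 166.79 − 133.35 − 0.010 = 33.43 m.
P₂ = ρgψ₂ = 1000 × 9.81 × 33.43 ≈ 328 kPa.

P₂ ≈ 328 kPa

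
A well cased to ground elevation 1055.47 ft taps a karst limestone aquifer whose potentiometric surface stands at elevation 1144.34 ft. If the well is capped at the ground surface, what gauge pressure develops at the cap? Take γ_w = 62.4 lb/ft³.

Head above the cap: Δh = 1144.34 − 1055.47 = 88.87 ft.
P = γΔh/144 = 62.4 × 88.87 / 144 = 38.5 psi.

P ≈ 38.5 psi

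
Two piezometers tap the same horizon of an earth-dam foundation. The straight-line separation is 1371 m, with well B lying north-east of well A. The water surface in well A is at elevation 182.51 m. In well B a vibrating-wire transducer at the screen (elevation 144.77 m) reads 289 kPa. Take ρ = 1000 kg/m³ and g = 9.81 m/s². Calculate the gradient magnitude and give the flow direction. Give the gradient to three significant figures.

i ≈ 0.00604; groundwater flows toward the north-east

Total head at well A: h = 182.51 m (water level in the piezometer is the total head).
Pressure head at well B: ψ = P/(ρg) = 289×1000 / (1000 × 9.81) = 29.46 m.
Total head at well B: h = z + ψ = 144.77 + 29.46 = 174.23 m.
Head difference: h(well A) − h(well B) = 182.51 − 174.23 = 8.28 m.
Hydraulic gradient: i = |Δh| / L = 8.28 / 1371 = 0.00604.
Flow is from higher to lower head: from well A toward well B, i.e. toward the north-east.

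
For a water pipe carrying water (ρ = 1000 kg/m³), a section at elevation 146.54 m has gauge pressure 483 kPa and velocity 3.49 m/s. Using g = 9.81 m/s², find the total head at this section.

h ≈ 196.40 m

Pressure head ψ = P/(ρg) = 483×1000 / (1000 × 9.81) = 49.24 m.
Velocity head = v²/(2g) = 3.49² / (2 × 9.81) = 0.621 m.
h = z + ψ + v²/(2g) = 146.54 + 49.24 + 0.621 = 196.40 m.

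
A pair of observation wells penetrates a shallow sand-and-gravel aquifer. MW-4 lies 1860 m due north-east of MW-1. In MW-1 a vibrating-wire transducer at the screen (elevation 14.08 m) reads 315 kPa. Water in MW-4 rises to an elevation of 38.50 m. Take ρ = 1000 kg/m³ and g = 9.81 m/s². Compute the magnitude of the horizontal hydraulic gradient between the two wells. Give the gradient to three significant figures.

i ≈ 0.00413

Pressure head at MW-1: ψ = P/(ρg) = 315×1000 / (1000 × 9.81) = 32.11 m.
Total head at MW-1: h = z + ψ = 14.08 + 32.11 = 46.19 m.
Total head at MW-4: h = 38.50 m (water level in the piezometer is the total head).
Head difference: h(MW-1) − h(MW-4) = 46.19 − 38.50 = 7.69 m.
Hydraulic gradient: i = |Δh| / L = 7.69 / 1860 = 0.00413.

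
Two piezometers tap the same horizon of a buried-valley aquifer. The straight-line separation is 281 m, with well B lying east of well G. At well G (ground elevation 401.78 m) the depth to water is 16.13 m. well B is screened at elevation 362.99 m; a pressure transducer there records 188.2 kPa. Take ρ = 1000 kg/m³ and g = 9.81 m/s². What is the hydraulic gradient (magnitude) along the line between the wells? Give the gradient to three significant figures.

Total head at well G: h = 401.78 − 16.13 = 385.65 m.
Pressure head at well B: ψ = P/(ρg) = 188.2×1000 / (1000 × 9.81) = 19.18 m.
Total head at well B: h = z + ψ = 362.99 + 19.18 = 382.17 m.
Head difference: h(well G) − h(well B) = 385.65 − 382.17 = 3.48 m.
Hydraulic gradient: i = |Δh| / L = 3.48 / 281 = 0.0124.

i ≈ 0.0124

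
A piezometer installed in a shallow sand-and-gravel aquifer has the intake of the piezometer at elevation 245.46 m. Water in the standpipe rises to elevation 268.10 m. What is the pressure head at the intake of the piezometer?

Total head h = 268.10 m (the water-surface elevation in the piezometer).
Pressure head ψ = h − z = 268.10 − 245.46 = 22.64 m.

ψ ≈ 22.64 m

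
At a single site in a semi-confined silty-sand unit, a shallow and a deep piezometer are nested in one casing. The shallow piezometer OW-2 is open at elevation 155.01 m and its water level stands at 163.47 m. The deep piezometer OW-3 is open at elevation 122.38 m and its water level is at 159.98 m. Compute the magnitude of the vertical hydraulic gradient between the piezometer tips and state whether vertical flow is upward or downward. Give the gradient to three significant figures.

|i_v| ≈ 0.107; vertical flow is downward

Total head at OW-2: h = 163.47 m (water level in the standpipe).
Total head at OW-3: h = 159.98 m.
Δh = h(OW-2) − h(OW-3) = 163.47 − 159.98 = 3.49 m.
Vertical separation Δz = 155.01 − 122.38 = 32.63 m.
|i_v| = |Δh| / Δz = 3.49 / 32.63 = 0.107.
Head is higher in the shallow piezometer, so vertical flow is downward (recharge condition).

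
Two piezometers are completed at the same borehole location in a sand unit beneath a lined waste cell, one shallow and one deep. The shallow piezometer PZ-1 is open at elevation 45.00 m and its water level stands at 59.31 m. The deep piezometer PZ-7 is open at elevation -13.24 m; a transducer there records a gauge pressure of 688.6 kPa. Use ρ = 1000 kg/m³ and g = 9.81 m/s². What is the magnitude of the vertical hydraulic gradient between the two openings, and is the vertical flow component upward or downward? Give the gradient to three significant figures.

|i_v| ≈ 0.0405; vertical flow is downward

Total head at PZ-1: h = 59.31 m (water level in the standpipe).
Pressure head at PZ-7: ψ = P/(ρg) = 688.6×1000 / (1000 × 9.81) = 70.19 m.
Total head at PZ-7: h = z + ψ = -13.24 + 70.19 = 56.95 m.
Δh = h(PZ-1) − h(PZ-7) = 59.31 − 56.95 = 2.36 m.
Vertical separation Δz = 45.00 − (-13.24) = 58.24 m.
|i_v| = |Δh| / Δz = 2.36 / 58.24 = 0.0405.
Head is higher in the shallow piezometer, so vertical flow is downward (recharge condition).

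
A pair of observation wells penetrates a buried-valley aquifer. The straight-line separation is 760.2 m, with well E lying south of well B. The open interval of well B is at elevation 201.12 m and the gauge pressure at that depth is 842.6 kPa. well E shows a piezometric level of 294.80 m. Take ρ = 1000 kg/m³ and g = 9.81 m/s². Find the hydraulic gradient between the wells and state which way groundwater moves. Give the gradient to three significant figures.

i ≈ 0.0102; groundwater flows toward the north

Pressure head at well B: ψ = P/(ρg) = 842.6×1000 / (1000 × 9.81) = 85.89 m.
Total head at well B: h = z + ψ = 201.12 + 85.89 = 287.01 m.
Total head at well E: h = 294.80 m (water level in the piezometer is the total head).
Head difference: h(well B) − h(well E) = 287.01 − 294.80 = -7.79 m.
Hydraulic gradient: i = |Δh| / L = 7.79 / 760.2 = 0.0102.
Flow is from higher to lower head: from well E toward well B, i.e. toward the north.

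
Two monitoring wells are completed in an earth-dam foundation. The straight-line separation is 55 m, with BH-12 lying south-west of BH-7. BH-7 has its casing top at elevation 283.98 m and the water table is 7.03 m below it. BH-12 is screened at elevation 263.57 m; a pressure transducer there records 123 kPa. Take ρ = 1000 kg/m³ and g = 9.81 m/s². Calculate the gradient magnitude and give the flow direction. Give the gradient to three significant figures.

Total head at BH-7: h = 283.98 − 7.03 = 276.95 m.
Pressure head at BH-12: ψ = P/(ρg) = 123×1000 / (1000 × 9.81) = 12.54 m.
Total head at BH-12: h = z + ψ = 263.57 + 12.54 = 276.11 m.
Head difference: h(BH-7) − h(BH-12) = 276.95 − 276.11 = 0.84 m.
Hydraulic gradient: i = |Δh| / L = 0.84 / 55 = 0.0153.
Flow is from higher to lower head: from BH-7 toward BH-12, i.e. toward the south-west.

i ≈ 0.0153; groundwater flows toward the south-west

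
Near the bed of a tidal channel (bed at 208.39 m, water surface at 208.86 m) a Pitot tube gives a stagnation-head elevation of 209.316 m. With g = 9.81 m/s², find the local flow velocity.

Near the bed, under hydrostatic conditions, the piezometric head (z + ψ) equals the free-surface elevation, 208.86 m.
Velocity head = total − piezometric = 209.316 − 208.86 = 0.456 m.
v = √(2g·h_v) = √(2 × 9.81 × 0.456) = 2.99 m/s.

v ≈ 2.99 m/s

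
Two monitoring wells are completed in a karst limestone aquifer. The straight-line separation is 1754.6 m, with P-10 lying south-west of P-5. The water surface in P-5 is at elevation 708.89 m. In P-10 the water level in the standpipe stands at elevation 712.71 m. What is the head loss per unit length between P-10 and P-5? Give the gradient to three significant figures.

Total head at P-5: h = 708.89 m (water level in the piezometer is the total head).
Total head at P-10: h = 712.71 m (water level in the piezometer is the total head).
Head difference: h(P-5) − h(P-10) = 708.89 − 712.71 = -3.82 m.
Hydraulic gradient: i = |Δh| / L = 3.82 / 1754.6 = 0.00218.

i ≈ 0.00218 m/m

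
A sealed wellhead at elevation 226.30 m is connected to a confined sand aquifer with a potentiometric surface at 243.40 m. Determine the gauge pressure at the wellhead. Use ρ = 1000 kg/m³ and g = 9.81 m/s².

P ≈ 168 kPa

Head above the cap: Δh = 243.40 − 226.30 = 17.10 m.
P = ρgΔh = 1000 × 9.81 × 17.10 = 167751 Pa ≈ 168 kPa.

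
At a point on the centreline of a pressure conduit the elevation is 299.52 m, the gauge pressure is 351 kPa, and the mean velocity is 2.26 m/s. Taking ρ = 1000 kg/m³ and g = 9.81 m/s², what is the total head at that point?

Pressure head ψ = P/(ρg) = 351×1000 / (1000 × 9.81) = 35.78 m.
Velocity head = v²/(2g) = 2.26² / (2 × 9.81) = 0.260 m.
h = z + ψ + v²/(2g) = 299.52 + 35.78 + 0.260 = 335.56 m.

h ≈ 335.56 m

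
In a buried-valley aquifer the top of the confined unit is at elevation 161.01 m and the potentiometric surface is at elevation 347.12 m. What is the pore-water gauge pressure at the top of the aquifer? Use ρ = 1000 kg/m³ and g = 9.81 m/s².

P ≈ 1830 kPa

Pressure head at the aquifer top: ψ = h − z = 347.12 − 161.01 = 186.11 m.
P = ρgψ = 1000 × 9.81 × 186.11 = 1825739 Pa ≈ 1830 kPa.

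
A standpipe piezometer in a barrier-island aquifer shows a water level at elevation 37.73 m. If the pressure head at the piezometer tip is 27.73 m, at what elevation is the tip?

z = h − ψ = 37.73 − 27.73 = 10.00 m.

z ≈ 10.00 m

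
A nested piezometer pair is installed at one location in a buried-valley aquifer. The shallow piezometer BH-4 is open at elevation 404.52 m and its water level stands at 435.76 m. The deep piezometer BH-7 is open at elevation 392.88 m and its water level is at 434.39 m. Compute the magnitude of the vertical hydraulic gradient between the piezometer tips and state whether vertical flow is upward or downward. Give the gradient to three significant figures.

|i_v| ≈ 0.118; vertical flow is downward

Total head at BH-4: h = 435.76 m (water level in the standpipe).
Total head at BH-7: h = 434.39 m.
Δh = h(BH-4) − h(BH-7) = 435.76 − 434.39 = 1.37 m.
Vertical separation Δz = 404.52 − 392.88 = 11.64 m.
|i_v| = |Δh| / Δz = 1.37 / 11.64 = 0.118.
Head is higher in the shallow piezometer, so vertical flow is downward (recharge condition).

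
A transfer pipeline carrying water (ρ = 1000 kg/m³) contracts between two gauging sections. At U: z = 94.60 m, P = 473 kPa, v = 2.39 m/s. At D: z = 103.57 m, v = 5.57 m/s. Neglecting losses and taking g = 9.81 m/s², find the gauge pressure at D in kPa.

P₂ ≈ 372 kPa

Pressure head at U: ψ₁ = P₁/(ρg) = 473×1000 / (1000 × 9.81) = 48.22 m.
Velocity heads: v₁²/2g = 2.39²/19.62 = 0.291 m; v₂²/2g = 5.57²/19.62 = 1.581 m.
Total head H = z₁ + ψ₁ + v₁²/2g = 94.60 + 48.22 + 0.291 = 143.11 m.
ψ₂ = H − z₂ − v₂²/2g = 143.11 − 103.57 − 1.581 = 37.96 m.
P₂ = ρgψ₂ = 1000 × 9.81 × 37.96 ≈ 372 kPa.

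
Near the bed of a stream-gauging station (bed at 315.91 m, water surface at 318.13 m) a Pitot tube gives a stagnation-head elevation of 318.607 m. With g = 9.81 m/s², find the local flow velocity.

v ≈ 3.06 m/s

Near the bed, under hydrostatic conditions, the piezometric head (z + ψ) equals the free-surface elevation, 318.13 m.
Velocity head = total − piezometric = 318.607 − 318.13 = 0.477 m.
v = √(2g·h_v) = √(2 × 9.81 × 0.477) = 3.06 m/s.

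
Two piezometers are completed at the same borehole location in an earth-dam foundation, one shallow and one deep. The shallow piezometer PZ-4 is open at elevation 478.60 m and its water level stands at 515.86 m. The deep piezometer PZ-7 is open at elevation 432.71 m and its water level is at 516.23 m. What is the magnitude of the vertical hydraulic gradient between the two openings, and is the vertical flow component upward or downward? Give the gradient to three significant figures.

Total head at PZ-4: h = 515.86 m (water level in the standpipe).
Total head at PZ-7: h = 516.23 m.
Δh = h(PZ-4) − h(PZ-7) = 515.86 − 516.23 = -0.37 m.
Vertical separation Δz = 478.60 − 432.71 = 45.89 m.
|i_v| = |Δh| / Δz = 0.37 / 45.89 = 0.00806.
Head is higher in the deep piezometer, so vertical flow is upward (discharge condition).

|i_v| ≈ 0.00806; vertical flow is upward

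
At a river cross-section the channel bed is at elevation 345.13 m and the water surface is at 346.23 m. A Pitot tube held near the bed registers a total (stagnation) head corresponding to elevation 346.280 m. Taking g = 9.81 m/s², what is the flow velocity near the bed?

Near the bed, under hydrostatic conditions, the piezometric head (z + ψ) equals the free-surface elevation, 346.23 m.
Velocity head = total − piezometric = 346.280 − 346.23 = 0.050 m.
v = √(2g·h_v) = √(2 × 9.81 × 0.050) = 0.990 m/s.

v ≈ 0.990 m/s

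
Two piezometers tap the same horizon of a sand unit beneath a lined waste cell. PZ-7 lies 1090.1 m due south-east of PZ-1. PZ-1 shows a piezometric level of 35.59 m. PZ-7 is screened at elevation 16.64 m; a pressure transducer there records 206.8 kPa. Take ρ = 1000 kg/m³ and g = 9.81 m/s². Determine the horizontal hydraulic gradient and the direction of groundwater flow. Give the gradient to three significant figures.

i ≈ 0.00195; groundwater flows toward the north-west

Total head at PZ-1: h = 35.59 m (water level in the piezometer is the total head).
Pressure head at PZ-7: ψ = P/(ρg) = 206.8×1000 / (1000 × 9.81) = 21.08 m.
Total head at PZ-7: h = z + ψ = 16.64 + 21.08 = 37.72 m.
Head difference: h(PZ-1) − h(PZ-7) = 35.59 − 37.72 = -2.13 m.
Hydraulic gradient: i = |Δh| / L = 2.13 / 1090.1 = 0.00195.
Flow is from higher to lower head: from PZ-7 toward PZ-1, i.e. toward the north-west.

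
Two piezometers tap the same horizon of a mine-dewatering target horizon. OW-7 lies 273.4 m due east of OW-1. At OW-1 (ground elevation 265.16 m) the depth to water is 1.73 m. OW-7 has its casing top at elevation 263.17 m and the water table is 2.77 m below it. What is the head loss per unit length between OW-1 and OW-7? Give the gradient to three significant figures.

i ≈ 0.0111 m/m

Total head at OW-1: h = 265.16 − 1.73 = 263.43 m.
Total head at OW-7: h = 263.17 − 2.77 = 260.40 m.
Head difference: h(OW-1) − h(OW-7) = 263.43 − 260.40 = 3.03 m.
Hydraulic gradient: i = |Δh| / L = 3.03 / 273.4 = 0.0111.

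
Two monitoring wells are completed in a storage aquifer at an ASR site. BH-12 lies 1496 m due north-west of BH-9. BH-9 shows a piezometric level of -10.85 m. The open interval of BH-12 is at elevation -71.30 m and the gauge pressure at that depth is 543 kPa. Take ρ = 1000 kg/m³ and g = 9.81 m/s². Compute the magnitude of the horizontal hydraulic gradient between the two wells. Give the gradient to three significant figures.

i ≈ 0.00341

Total head at BH-9: h = -10.85 m (water level in the piezometer is the total head).
Pressure head at BH-12: ψ = P/(ρg) = 543×1000 / (1000 × 9.81) = 55.35 m.
Total head at BH-12: h = z + ψ = -71.30 + 55.35 = -15.95 m.
Head difference: h(BH-9) − h(BH-12) = -10.85 − (-15.95) = 5.10 m.
Hydraulic gradient: i = |Δh| / L = 5.10 / 1496 = 0.00341.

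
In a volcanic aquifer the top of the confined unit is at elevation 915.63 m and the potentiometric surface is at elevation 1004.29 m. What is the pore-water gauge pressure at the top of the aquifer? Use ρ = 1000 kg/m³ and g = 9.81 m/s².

P ≈ 870 kPa

Pressure head at the aquifer top: ψ = h − z = 1004.29 − 915.63 = 88.66 m.
P = ρgψ = 1000 × 9.81 × 88.66 = 869755 Pa ≈ 870 kPa.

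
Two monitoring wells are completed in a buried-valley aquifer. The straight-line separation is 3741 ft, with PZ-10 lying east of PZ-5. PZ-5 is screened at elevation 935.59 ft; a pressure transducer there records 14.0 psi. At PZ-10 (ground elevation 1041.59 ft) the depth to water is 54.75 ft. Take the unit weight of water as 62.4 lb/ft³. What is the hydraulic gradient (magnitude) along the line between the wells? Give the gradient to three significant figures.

i ≈ 0.00506

Pressure head at PZ-5: ψ = 144·P/γ = 144 × 14.0 / 62.4 = 32.31 ft.
Total head at PZ-5: h = z + ψ = 935.59 + 32.31 = 967.90 ft.
Total head at PZ-10: h = 1041.59 − 54.75 = 986.84 ft.
Head difference: h(PZ-5) − h(PZ-10) = 967.90 − 986.84 = -18.94 ft.
Hydraulic gradient: i = |Δh| / L = 18.94 / 3741 = 0.00506.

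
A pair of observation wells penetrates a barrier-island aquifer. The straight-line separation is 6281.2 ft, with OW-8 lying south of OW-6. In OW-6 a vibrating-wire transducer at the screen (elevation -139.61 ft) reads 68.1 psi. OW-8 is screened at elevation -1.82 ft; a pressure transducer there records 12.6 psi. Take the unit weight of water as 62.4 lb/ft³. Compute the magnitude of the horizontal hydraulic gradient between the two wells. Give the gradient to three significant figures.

i ≈ 0.00155

Pressure head at OW-6: ψ = 144·P/γ = 144 × 68.1 / 62.4 = 157.15 ft.
Total head at OW-6: h = z + ψ = -139.61 + 157.15 = 17.54 ft.
Pressure head at OW-8: ψ = 144·P/γ = 144 × 12.6 / 62.4 = 29.08 ft.
Total head at OW-8: h = z + ψ = -1.82 + 29.08 = 27.26 ft.
Head difference: h(OW-6) − h(OW-8) = 17.54 − 27.26 = -9.72 ft.
Hydraulic gradient: i = |Δh| / L = 9.72 / 6281.2 = 0.00155.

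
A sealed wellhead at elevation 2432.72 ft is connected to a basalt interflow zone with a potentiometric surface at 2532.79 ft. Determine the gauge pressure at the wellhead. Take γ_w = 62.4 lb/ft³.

Head above the cap: Δh = 2532.79 − 2432.72 = 100.07 ft.
P = γΔh/144 = 62.4 × 100.07 / 144 = 43.4 psi.

P ≈ 43.4 psi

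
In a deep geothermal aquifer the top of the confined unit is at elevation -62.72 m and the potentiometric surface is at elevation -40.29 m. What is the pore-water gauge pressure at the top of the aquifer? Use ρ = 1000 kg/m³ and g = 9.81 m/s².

P ≈ 220 kPa

Pressure head at the aquifer top: ψ = h − z = -40.29 − (-62.72) = 22.43 m.
P = ρgψ = 1000 × 9.81 × 22.43 = 220038 Pa ≈ 220 kPa.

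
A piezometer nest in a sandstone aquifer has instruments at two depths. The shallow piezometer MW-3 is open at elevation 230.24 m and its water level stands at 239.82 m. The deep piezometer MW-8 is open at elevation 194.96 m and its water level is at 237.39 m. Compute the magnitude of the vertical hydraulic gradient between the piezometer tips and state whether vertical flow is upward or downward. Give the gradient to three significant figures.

|i_v| ≈ 0.0689; vertical flow is downward

Total head at MW-3: h = 239.82 m (water level in the standpipe).
Total head at MW-8: h = 237.39 m.
Δh = h(MW-3) − h(MW-8) = 239.82 − 237.39 = 2.43 m.
Vertical separation Δz = 230.24 − 194.96 = 35.28 m.
|i_v| = |Δh| / Δz = 2.43 / 35.28 = 0.0689.
Head is higher in the shallow piezometer, so vertical flow is downward (recharge condition).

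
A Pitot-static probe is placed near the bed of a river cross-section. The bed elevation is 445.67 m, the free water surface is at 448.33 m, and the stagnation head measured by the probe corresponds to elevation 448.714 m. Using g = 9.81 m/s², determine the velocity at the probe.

Near the bed, under hydrostatic conditions, the piezometric head (z + ψ) equals the free-surface elevation, 448.33 m.
Velocity head = total − piezometric = 448.714 − 448.33 = 0.384 m.
v = √(2g·h_v) = √(2 × 9.81 × 0.384) = 2.74 m/s.

v ≈ 2.74 m/s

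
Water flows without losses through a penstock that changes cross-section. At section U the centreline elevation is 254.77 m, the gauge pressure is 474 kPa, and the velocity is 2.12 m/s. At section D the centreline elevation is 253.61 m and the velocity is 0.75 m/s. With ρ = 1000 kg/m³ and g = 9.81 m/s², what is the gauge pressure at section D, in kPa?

P₂ ≈ 487 kPa

Pressure head at U: ψ₁ = P₁/(ρg) = 474×1000 / (1000 × 9.81) = 48.32 m.
Velocity heads: v₁²/2g = 2.12²/19.62 = 0.229 m; v₂²/2g = 0.75²/19.62 = 0.029 m.
Total head H = z₁ + ψ₁ + v₁²/2g = 254.77 + 48.32 + 0.229 = 303.32 m.
ψ₂ = H − z₂ − v₂²/2g = 303.32 − 253.61 − 0.029 = 49.68 m.
P₂ = ρgψ₂ = 1000 × 9.81 × 49.68 ≈ 487 kPa.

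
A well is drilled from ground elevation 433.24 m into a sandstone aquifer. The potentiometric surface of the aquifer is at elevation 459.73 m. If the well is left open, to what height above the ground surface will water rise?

≈ 26.49 m above ground

Water rises to the potentiometric surface, so the rise above ground = 459.73 − 433.24 = 26.49 m.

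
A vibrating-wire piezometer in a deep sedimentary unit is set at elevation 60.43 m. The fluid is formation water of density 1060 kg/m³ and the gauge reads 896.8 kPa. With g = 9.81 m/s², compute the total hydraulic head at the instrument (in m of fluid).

ψ = P/(ρg) = 896.8×1000 / (1060 × 9.81) = 86.24 m.
h = z + ψ = 60.43 + 86.24 = 146.67 m.

h ≈ 146.67 m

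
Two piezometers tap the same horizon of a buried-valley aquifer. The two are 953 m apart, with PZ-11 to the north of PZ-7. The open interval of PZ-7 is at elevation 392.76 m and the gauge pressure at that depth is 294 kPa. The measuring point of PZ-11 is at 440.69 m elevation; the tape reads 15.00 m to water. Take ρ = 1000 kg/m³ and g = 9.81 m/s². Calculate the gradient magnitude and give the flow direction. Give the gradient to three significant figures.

Pressure head at PZ-7: ψ = P/(ρg) = 294×1000 / (1000 × 9.81) = 29.97 m.
Total head at PZ-7: h = z + ψ = 392.76 + 29.97 = 422.73 m.
Total head at PZ-11: h = 440.69 − 15.00 = 425.69 m.
Head difference: h(PZ-7) − h(PZ-11) = 422.73 − 425.69 = -2.96 m.
Hydraulic gradient: i = |Δh| / L = 2.96 / 953 = 0.00311.
Flow is from higher to lower head: from PZ-11 toward PZ-7, i.e. toward the south.

i ≈ 0.00311; groundwater flows toward the south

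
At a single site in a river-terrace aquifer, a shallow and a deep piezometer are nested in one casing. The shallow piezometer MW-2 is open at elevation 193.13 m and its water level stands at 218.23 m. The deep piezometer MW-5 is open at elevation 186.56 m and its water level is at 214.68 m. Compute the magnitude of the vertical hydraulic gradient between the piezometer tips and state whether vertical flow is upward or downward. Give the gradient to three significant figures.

Total head at MW-2: h = 218.23 m (water level in the standpipe).
Total head at MW-5: h = 214.68 m.
Δh = h(MW-2) − h(MW-5) = 218.23 − 214.68 = 3.55 m.
Vertical separation Δz = 193.13 − 186.56 = 6.57 m.
|i_v| = |Δh| / Δz = 3.55 / 6.57 = 0.540.
Head is higher in the shallow piezometer, so vertical flow is downward (recharge condition).

|i_v| ≈ 0.540; vertical flow is downward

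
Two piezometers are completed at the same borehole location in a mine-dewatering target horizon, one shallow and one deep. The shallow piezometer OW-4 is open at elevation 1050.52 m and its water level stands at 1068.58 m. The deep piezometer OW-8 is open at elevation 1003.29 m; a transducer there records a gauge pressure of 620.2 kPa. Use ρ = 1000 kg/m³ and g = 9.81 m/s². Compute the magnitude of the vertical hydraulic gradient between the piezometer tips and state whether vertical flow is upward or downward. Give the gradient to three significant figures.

|i_v| ≈ 0.0438; vertical flow is downward

Total head at OW-4: h = 1068.58 m (water level in the standpipe).
Pressure head at OW-8: ψ = P/(ρg) = 620.2×1000 / (1000 × 9.81) = 63.22 m.
Total head at OW-8: h = z + ψ = 1003.29 + 63.22 = 1066.51 m.
Δh = h(OW-4) − h(OW-8) = 1068.58 − 1066.51 = 2.07 m.
Vertical separation Δz = 1050.52 − 1003.29 = 47.23 m.
|i_v| = |Δh| / Δz = 2.07 / 47.23 = 0.0438.
Head is higher in the shallow piezometer, so vertical flow is downward (recharge condition).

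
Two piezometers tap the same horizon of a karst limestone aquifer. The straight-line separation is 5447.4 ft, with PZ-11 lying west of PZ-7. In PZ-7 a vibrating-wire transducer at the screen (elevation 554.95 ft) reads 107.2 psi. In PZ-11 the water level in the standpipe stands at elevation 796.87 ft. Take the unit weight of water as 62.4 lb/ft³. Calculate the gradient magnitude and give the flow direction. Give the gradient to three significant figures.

Pressure head at PZ-7: ψ = 144·P/γ = 144 × 107.2 / 62.4 = 247.38 ft.
Total head at PZ-7: h = z + ψ = 554.95 + 247.38 = 802.33 ft.
Total head at PZ-11: h = 796.87 ft (water level in the piezometer is the total head).
Head difference: h(PZ-7) − h(PZ-11) = 802.33 − 796.87 = 5.46 ft.
Hydraulic gradient: i = |Δh| / L = 5.46 / 5447.4 = 0.00100.
Flow is from higher to lower head: from PZ-7 toward PZ-11, i.e. toward the west.

i ≈ 0.00100; groundwater flows toward the west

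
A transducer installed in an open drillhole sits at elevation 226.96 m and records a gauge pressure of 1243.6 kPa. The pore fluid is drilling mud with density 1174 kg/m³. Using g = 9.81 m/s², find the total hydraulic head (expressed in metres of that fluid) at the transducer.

ψ = P/(ρg) = 1243.6×1000 / (1174 × 9.81) = 107.98 m.
h = z + ψ = 226.96 + 107.98 = 334.94 m.

h ≈ 334.94 m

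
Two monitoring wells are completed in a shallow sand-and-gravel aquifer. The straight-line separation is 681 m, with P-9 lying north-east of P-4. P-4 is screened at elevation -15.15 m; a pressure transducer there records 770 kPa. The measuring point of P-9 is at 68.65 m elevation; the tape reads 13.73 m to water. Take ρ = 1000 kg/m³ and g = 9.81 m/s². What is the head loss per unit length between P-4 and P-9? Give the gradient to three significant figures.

Pressure head at P-4: ψ = P/(ρg) = 770×1000 / (1000 × 9.81) = 78.49 m.
Total head at P-4: h = z + ψ = -15.15 + 78.49 = 63.34 m.
Total head at P-9: h = 68.65 − 13.73 = 54.92 m.
Head difference: h(P-4) − h(P-9) = 63.34 − 54.92 = 8.42 m.
Hydraulic gradient: i = |Δh| / L = 8.42 / 681 = 0.0124.

i ≈ 0.0124 m/m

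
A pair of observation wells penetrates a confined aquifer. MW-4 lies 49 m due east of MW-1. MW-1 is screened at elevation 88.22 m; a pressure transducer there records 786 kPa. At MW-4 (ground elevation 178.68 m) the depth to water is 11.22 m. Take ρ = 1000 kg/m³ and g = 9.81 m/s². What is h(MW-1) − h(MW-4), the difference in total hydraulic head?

Δh ≈ 0.88 m

Pressure head at MW-1: ψ = P/(ρg) = 786×1000 / (1000 × 9.81) = 80.12 m.
Total head at MW-1: h = z + ψ = 88.22 + 80.12 = 168.34 m.
Total head at MW-4: h = 178.68 − 11.22 = 167.46 m.
Head difference: h(MW-1) − h(MW-4) = 168.34 − 167.46 = 0.88 m.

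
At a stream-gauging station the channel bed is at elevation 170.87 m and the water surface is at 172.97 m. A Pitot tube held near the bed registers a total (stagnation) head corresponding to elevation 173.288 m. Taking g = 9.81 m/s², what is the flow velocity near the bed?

v ≈ 2.50 m/s

Near the bed, under hydrostatic conditions, the piezometric head (z + ψ) equals the free-surface elevation, 172.97 m.
Velocity head = total − piezometric = 173.288 − 172.97 = 0.318 m.
v = √(2g·h_v) = √(2 × 9.81 × 0.318) = 2.50 m/s.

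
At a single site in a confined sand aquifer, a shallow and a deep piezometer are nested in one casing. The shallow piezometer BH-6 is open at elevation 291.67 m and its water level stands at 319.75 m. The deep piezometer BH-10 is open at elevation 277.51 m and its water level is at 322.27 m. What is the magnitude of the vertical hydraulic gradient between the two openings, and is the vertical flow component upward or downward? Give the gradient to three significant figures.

|i_v| ≈ 0.178; vertical flow is upward

Total head at BH-6: h = 319.75 m (water level in the standpipe).
Total head at BH-10: h = 322.27 m.
Δh = h(BH-6) − h(BH-10) = 319.75 − 322.27 = -2.52 m.
Vertical separation Δz = 291.67 − 277.51 = 14.16 m.
|i_v| = |Δh| / Δz = 2.52 / 14.16 = 0.178.
Head is higher in the deep piezometer, so vertical flow is upward (discharge condition).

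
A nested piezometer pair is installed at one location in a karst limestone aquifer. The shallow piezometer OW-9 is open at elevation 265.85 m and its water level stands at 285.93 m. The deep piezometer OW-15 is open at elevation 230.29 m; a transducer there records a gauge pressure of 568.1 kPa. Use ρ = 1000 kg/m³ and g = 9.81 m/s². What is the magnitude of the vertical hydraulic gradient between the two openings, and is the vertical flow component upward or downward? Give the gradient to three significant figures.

Total head at OW-9: h = 285.93 m (water level in the standpipe).
Pressure head at OW-15: ψ = P/(ρg) = 568.1×1000 / (1000 × 9.81) = 57.91 m.
Total head at OW-15: h = z + ψ = 230.29 + 57.91 = 288.20 m.
Δh = h(OW-9) − h(OW-15) = 285.93 − 288.20 = -2.27 m.
Vertical separation Δz = 265.85 − 230.29 = 35.56 m.
|i_v| = |Δh| / Δz = 2.27 / 35.56 = 0.0638.
Head is higher in the deep piezometer, so vertical flow is upward (discharge condition).

|i_v| ≈ 0.0638; vertical flow is upward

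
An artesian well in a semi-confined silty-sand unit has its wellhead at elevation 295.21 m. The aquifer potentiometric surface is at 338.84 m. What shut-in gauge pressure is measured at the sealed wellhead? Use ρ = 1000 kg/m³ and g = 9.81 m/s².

Head above the cap: Δh = 338.84 − 295.21 = 43.63 m.
P = ρgΔh = 1000 × 9.81 × 43.63 = 428010 Pa ≈ 428 kPa.

P ≈ 428 kPa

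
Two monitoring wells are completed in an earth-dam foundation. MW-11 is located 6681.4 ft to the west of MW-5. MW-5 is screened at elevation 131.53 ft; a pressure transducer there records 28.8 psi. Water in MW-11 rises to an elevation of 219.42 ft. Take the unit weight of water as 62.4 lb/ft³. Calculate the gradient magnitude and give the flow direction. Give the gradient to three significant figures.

Pressure head at MW-5: ψ = 144·P/γ = 144 × 28.8 / 62.4 = 66.46 ft.
Total head at MW-5: h = z + ψ = 131.53 + 66.46 = 197.99 ft.
Total head at MW-11: h = 219.42 ft (water level in the piezometer is the total head).
Head difference: h(MW-5) − h(MW-11) = 197.99 − 219.42 = -21.43 ft.
Hydraulic gradient: i = |Δh| / L = 21.43 / 6681.4 = 0.00321.
Flow is from higher to lower head: from MW-11 toward MW-5, i.e. toward the east.

i ≈ 0.00321; groundwater flows toward the east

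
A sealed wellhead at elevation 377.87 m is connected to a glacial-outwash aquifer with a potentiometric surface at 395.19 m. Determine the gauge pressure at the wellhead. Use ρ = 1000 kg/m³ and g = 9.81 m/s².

Head above the cap: Δh = 395.19 − 377.87 = 17.32 m.
P = ρgΔh = 1000 × 9.81 × 17.32 = 169909 Pa ≈ 170 kPa.

P ≈ 170 kPa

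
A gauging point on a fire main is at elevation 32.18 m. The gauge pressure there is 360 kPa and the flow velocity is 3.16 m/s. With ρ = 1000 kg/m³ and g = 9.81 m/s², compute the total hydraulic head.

Pressure head ψ = P/(ρg) = 360×1000 / (1000 × 9.81) = 36.70 m.
Velocity head = v²/(2g) = 3.16² / (2 × 9.81) = 0.509 m.
h = z + ψ + v²/(2g) = 32.18 + 36.70 + 0.509 = 69.39 m.

h ≈ 69.39 m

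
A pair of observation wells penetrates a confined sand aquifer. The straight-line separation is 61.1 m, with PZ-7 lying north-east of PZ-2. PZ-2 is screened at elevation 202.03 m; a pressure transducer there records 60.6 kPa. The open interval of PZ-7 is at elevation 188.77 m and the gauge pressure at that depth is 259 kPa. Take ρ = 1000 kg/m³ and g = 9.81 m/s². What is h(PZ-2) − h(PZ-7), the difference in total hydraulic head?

Pressure head at PZ-2: ψ = P/(ρg) = 60.6×1000 / (1000 × 9.81) = 6.18 m.
Total head at PZ-2: h = z + ψ = 202.03 + 6.18 = 208.21 m.
Pressure head at PZ-7: ψ = P/(ρg) = 259×1000 / (1000 × 9.81) = 26.40 m.
Total head at PZ-7: h = z + ψ = 188.77 + 26.40 = 215.17 m.
Head difference: h(PZ-2) − h(PZ-7) = 208.21 − 215.17 = -6.96 m.

Δh ≈ -6.96 m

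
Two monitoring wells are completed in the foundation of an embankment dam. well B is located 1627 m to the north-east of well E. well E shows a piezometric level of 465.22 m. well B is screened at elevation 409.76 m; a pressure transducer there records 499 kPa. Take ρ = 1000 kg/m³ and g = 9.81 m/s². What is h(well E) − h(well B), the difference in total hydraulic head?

Δh ≈ 4.59 m

Total head at well E: h = 465.22 m (water level in the piezometer is the total head).
Pressure head at well B: ψ = P/(ρg) = 499×1000 / (1000 × 9.81) = 50.87 m.
Total head at well B: h = z + ψ = 409.76 + 50.87 = 460.63 m.
Head difference: h(well E) − h(well B) = 465.22 − 460.63 = 4.59 m.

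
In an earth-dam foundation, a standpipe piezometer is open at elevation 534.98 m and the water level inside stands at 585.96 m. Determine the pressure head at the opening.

ψ ≈ 50.98 m

Total head h = 585.96 m (the water-surface elevation in the piezometer).
Pressure head ψ = h − z = 585.96 − 534.98 = 50.98 m.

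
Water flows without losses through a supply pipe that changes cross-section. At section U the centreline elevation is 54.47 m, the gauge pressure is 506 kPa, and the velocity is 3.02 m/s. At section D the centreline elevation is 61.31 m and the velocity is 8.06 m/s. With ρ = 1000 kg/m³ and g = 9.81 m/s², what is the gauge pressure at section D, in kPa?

P₂ ≈ 411 kPa

Pressure head at U: ψ₁ = P₁/(ρg) = 506×1000 / (1000 × 9.81) = 51.58 m.
Velocity heads: v₁²/2g = 3.02²/19.62 = 0.465 m; v₂²/2g = 8.06²/19.62 = 3.311 m.
Total head H = z₁ + ψ₁ + v₁²/2g = 54.47 + 51.58 + 0.465 = 106.52 m.
ψ₂ = H − z₂ − v₂²/2g = 106.52 − 61.31 − 3.311 = 41.90 m.
P₂ = ρgψ₂ = 1000 × 9.81 × 41.90 ≈ 411 kPa.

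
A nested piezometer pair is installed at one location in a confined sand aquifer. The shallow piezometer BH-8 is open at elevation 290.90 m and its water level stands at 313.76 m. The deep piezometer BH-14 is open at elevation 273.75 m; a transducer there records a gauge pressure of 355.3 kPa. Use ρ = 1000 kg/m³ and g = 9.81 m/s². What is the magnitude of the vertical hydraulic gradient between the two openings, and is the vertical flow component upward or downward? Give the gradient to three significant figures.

Total head at BH-8: h = 313.76 m (water level in the standpipe).
Pressure head at BH-14: ψ = P/(ρg) = 355.3×1000 / (1000 × 9.81) = 36.22 m.
Total head at BH-14: h = z + ψ = 273.75 + 36.22 = 309.97 m.
Δh = h(BH-8) − h(BH-14) = 313.76 − 309.97 = 3.79 m.
Vertical separation Δz = 290.90 − 273.75 = 17.15 m.
|i_v| = |Δh| / Δz = 3.79 / 17.15 = 0.221.
Head is higher in the shallow piezometer, so vertical flow is downward (recharge condition).

|i_v| ≈ 0.221; vertical flow is downward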